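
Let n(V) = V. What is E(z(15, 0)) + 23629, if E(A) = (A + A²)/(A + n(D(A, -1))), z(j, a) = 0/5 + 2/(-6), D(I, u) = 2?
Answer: 354433/15 ≈ 23629.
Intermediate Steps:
z(j, a) = -⅓ (z(j, a) = 0*(⅕) + 2*(-⅙) = 0 - ⅓ = -⅓)
E(A) = (A + A²)/(2 + A) (E(A) = (A + A²)/(A + 2) = (A + A²)/(2 + A))
E(z(15, 0)) + 23629 = -(1 - ⅓)/(3*(2 - ⅓)) + 23629 = -⅓*⅔/5/3 + 23629 = -⅓*⅗*⅔ + 23629 = -2/15 + 23629 = 354433/15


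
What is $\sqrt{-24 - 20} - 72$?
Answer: $-72 + 2 i \sqrt{11} \approx -72.0 + 6.6332 i$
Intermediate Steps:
$\sqrt{-24 - 20} - 72 = \sqrt{-44} - 72 = 2 i \sqrt{11} - 72 = -72 + 2 i \sqrt{11}$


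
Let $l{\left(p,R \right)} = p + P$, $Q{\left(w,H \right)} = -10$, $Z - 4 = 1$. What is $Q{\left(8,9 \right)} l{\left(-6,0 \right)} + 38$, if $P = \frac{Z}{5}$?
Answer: $88$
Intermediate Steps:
$Z = 5$ ($Z = 4 + 1 = 5$)
$P = 1$ ($P = \frac{5}{5} = 5 \cdot \frac{1}{5} = 1$)
$l{\left(p,R \right)} = 1 + p$ ($l{\left(p,R \right)} = p + 1 = 1 + p$)
$Q{\left(8,9 \right)} l{\left(-6,0 \right)} + 38 = - 10 \left(1 - 6\right) + 38 = \left(-10\right) \left(-5\right) + 38 = 50 + 38 = 88$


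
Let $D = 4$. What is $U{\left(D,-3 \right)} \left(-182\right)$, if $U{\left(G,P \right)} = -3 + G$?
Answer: $-182$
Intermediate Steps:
$U{\left(D,-3 \right)} \left(-182\right) = \left(-3 + 4\right) \left(-182\right) = 1 \left(-182\right) = -182$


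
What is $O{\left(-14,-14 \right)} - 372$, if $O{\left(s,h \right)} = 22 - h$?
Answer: $-336$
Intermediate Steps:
$O{\left(-14,-14 \right)} - 372 = \left(22 - -14\right) - 372 = \left(22 + 14\right) - 372 = 36 - 372 = -336$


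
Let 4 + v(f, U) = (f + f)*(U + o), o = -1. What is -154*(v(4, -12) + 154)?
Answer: -7084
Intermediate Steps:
v(f, U) = -4 + 2*f*(-1 + U) (v(f, U) = -4 + (f + f)*(U - 1) = -4 + (2*f)*(-1 + U) = -4 + 2*f*(-1 + U))
-154*(v(4, -12) + 154) = -154*((-4 - 2*4 + 2*(-12)*4) + 154) = -154*((-4 - 8 - 96) + 154) = -154*(-108 + 154) = -154*46 = -7084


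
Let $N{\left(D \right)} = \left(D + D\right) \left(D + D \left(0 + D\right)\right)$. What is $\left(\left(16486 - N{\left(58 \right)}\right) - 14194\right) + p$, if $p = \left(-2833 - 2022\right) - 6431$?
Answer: $-405946$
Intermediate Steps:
$N{\left(D \right)} = 2 D \left(D + D^{2}\right)$ ($N{\left(D \right)} = 2 D \left(D + D D\right) = 2 D \left(D + D^{2}\right)$)
$p = -11286$ ($p = -4855 - 6431 = -11286$)
$\left(\left(16486 - N{\left(58 \right)}\right) - 14194\right) + p = \left(\left(16486 - 2 \cdot 58^{2} \left(1 + 58\right)\right) - 14194\right) - 11286 = \left(\left(16486 - 2 \cdot 3364 \cdot 59\right) - 14194\right) - 11286 = \left(\left(16486 - 396952\right) - 14194\right) - 11286 = \left(-380466 - 14194\right) - 11286 = -394660 - 11286 = -405946$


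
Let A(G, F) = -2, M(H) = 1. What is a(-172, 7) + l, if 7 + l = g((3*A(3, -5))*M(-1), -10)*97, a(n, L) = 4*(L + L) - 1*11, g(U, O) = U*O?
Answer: 5858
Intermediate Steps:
g(U, O) = O*U
a(n, L) = -11 + 8*L (a(n, L) = 4*(2*L) - 11 = 8*L - 11 = -11 + 8*L)
l = 5813 (l = -7 - 10*3*(-2)*97 = -7 - (-60)*97 = -7 - 10*(-6)*97 = -7 + 60*97 = -7 + 5820 = 5813)
a(-172, 7) + l = (-11 + 8*7) + 5813 = (-11 + 56) + 5813 = 45 + 5813 = 5858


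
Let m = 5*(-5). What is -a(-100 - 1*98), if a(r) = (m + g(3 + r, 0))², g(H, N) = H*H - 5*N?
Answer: -1444000000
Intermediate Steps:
g(H, N) = H² - 5*N
m = -25
a(r) = (-25 + (3 + r)²)² (a(r) = (-25 + ((3 + r)² - 5*0))² = (-25 + ((3 + r)² + 0))² = (-25 + (3 + r)²)²)
-a(-100 - 1*98) = -(-25 + (3 + (-100 - 1*98))²)² = -(-25 + (3 + (-100 - 98))²)² = -(-25 + (3 - 198)²)² = -(-25 + (-195)²)² = -(-25 + 38025)² = -1*38000² = -1*1444000000 = -1444000000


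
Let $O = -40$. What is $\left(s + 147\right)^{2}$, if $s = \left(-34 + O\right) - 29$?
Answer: $1936$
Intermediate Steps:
$s = -103$ ($s = \left(-34 - 40\right) - 29 = -74 - 29 = -103$)
$\left(s + 147\right)^{2} = \left(-103 + 147\right)^{2} = 44^{2} = 1936$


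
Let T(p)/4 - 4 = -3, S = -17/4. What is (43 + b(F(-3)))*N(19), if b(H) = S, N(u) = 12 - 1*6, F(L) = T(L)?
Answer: 465/2 ≈ 232.50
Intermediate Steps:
S = -17/4 (S = -17*¼ = -17/4 ≈ -4.2500)
T(p) = 4 (T(p) = 16 + 4*(-3) = 16 - 12 = 4)
F(L) = 4
N(u) = 6 (N(u) = 12 - 6 = 6)
b(H) = -17/4
(43 + b(F(-3)))*N(19) = (43 - 17/4)*6 = (155/4)*6 = 465/2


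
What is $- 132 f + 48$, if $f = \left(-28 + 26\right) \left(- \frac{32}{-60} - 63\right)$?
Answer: $- \frac{82216}{5} \approx -16443.0$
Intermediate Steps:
$f = \frac{1874}{15}$ ($f = - 2 \left(\left(-32\right) \left(- \frac{1}{60}\right) - 63\right) = - 2 \left(\frac{8}{15} - 63\right) = \left(-2\right) \left(- \frac{937}{15}\right) = \frac{1874}{15} \approx 124.93$)
$- 132 f + 48 = \left(-132\right) \frac{1874}{15} + 48 = - \frac{82456}{5} + 48 = - \frac{82216}{5}$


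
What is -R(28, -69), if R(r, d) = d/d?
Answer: -1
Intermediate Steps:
R(r, d) = 1
-R(28, -69) = -1*1 = -1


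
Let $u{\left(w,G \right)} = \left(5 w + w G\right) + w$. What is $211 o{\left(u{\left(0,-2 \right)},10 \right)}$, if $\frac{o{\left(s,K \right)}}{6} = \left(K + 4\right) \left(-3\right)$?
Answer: $-53172$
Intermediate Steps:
$u{\left(w,G \right)} = 6 w + G w$ ($u{\left(w,G \right)} = \left(5 w + G w\right) + w = 6 w + G w$)
$o{\left(s,K \right)} = -72 - 18 K$ ($o{\left(s,K \right)} = 6 \left(K + 4\right) \left(-3\right) = 6 \left(4 + K\right) \left(-3\right) = 6 \left(-12 - 3 K\right) = -72 - 18 K$)
$211 o{\left(u{\left(0,-2 \right)},10 \right)} = 211 \left(-72 - 180\right) = 211 \left(-252\right) = -53172$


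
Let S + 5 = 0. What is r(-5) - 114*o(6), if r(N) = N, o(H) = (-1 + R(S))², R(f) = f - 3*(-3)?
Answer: -1031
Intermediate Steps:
S = -5 (S = -5 + 0 = -5)
R(f) = 9 + f (R(f) = f + 9 = 9 + f)
o(H) = 9 (o(H) = (-1 + (9 - 5))² = (-1 + 4)² = 3² = 9)
r(-5) - 114*o(6) = -5 - 114*9 = -5 - 1026 = -1031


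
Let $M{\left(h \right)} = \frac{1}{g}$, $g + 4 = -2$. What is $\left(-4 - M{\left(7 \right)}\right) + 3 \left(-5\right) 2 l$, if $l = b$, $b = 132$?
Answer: $- \frac{23783}{6} \approx -3963.8$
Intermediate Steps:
$g = -6$ ($g = -4 - 2 = -6$)
$l = 132$
$M{\left(h \right)} = - \frac{1}{6}$ ($M{\left(h \right)} = \frac{1}{-6} = - \frac{1}{6}$)
$\left(-4 - M{\left(7 \right)}\right) + 3 \left(-5\right) 2 l = \left(-4 - - \frac{1}{6}\right) + 3 \left(-5\right) 2 \cdot 132 = \left(-4 + \frac{1}{6}\right) + \left(-15\right) 2 \cdot 132 = - \frac{23}{6} - 3960 = - \frac{23783}{6}$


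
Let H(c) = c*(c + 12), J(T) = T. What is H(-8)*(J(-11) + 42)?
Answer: -992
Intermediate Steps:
H(c) = c*(12 + c)
H(-8)*(J(-11) + 42) = (-8*(12 - 8))*(-11 + 42) = -8*4*31 = -32*31 = -992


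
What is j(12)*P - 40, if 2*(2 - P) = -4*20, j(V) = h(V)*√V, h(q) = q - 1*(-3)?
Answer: -40 + 1260*√3 ≈ 2142.4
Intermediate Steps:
h(q) = 3 + q (h(q) = q + 3 = 3 + q)
j(V) = √V*(3 + V) (j(V) = (3 + V)*√V = √V*(3 + V))
P = 42 (P = 2 - (-2)*20 = 2 - ½*(-80) = 2 + 40 = 42)
j(12)*P - 40 = (√12*(3 + 12))*42 - 40 = ((2*√3)*15)*42 - 40 = (30*√3)*42 - 40 = 1260*√3 - 40 = -40 + 1260*√3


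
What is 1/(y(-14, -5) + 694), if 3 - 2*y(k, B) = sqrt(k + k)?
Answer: 2782/1934909 + 4*I*sqrt(7)/1934909 ≈ 0.0014378 + 5.4695e-6*I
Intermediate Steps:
y(k, B) = 3/2 - sqrt(2)*sqrt(k)/2 (y(k, B) = 3/2 - sqrt(k + k)/2 = 3/2 - sqrt(2)*sqrt(k)/2)
1/(y(-14, -5) + 694) = 1/((3/2 - sqrt(2)*sqrt(-14)/2) + 694) = 1/((3/2 - sqrt(2)*I*sqrt(14)/2) + 694) = 1/((3/2 - I*sqrt(7)) + 694) = 1/(1391/2 - I*sqrt(7))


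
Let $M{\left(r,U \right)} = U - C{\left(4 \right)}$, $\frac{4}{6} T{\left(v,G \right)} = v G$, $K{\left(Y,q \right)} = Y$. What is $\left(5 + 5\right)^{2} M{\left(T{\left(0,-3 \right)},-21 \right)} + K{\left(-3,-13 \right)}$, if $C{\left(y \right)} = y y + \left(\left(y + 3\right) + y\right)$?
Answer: $-4803$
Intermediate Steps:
$T{\left(v,G \right)} = \frac{3 G v}{2}$ ($T{\left(v,G \right)} = \frac{3 v G}{2} = \frac{3 G v}{2}$)
$C{\left(y \right)} = 3 + y^{2} + 2 y$ ($C{\left(y \right)} = y^{2} + \left(\left(3 + y\right) + y\right) = y^{2} + \left(3 + 2 y\right) = 3 + y^{2} + 2 y$)
$M{\left(r,U \right)} = -27 + U$ ($M{\left(r,U \right)} = U - \left(3 + 4^{2} + 2 \cdot 4\right) = U - \left(3 + 16 + 8\right) = U - 27 = -27 + U$)
$\left(5 + 5\right)^{2} M{\left(T{\left(0,-3 \right)},-21 \right)} + K{\left(-3,-13 \right)} = \left(5 + 5\right)^{2} \left(-27 - 21\right) - 3 = 10^{2} \left(-48\right) - 3 = 100 \left(-48\right) - 3 = -4800 - 3 = -4803$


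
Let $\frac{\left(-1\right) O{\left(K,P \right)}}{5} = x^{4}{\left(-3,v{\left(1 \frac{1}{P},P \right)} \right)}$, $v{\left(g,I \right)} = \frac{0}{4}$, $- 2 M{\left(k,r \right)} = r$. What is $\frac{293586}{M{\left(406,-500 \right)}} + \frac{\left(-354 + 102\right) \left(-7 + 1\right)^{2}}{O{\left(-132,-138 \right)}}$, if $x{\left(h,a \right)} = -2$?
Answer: $\frac{160968}{125} \approx 1287.7$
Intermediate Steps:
$M{\left(k,r \right)} = - \frac{r}{2}$
$v{\left(g,I \right)} = 0$ ($v{\left(g,I \right)} = 0 \cdot \frac{1}{4} = 0$)
$O{\left(K,P \right)} = -80$ ($O{\left(K,P \right)} = - 5 \left(-2\right)^{4} = \left(-5\right) 16 = -80$)
$\frac{293586}{M{\left(406,-500 \right)}} + \frac{\left(-354 + 102\right) \left(-7 + 1\right)^{2}}{O{\left(-132,-138 \right)}} = \frac{293586}{\left(- \frac{1}{2}\right) \left(-500\right)} + \frac{\left(-354 + 102\right) \left(-7 + 1\right)^{2}}{-80} = \frac{293586}{250} + - 252 \left(-6\right)^{2} \left(- \frac{1}{80}\right) = 293586 \cdot \frac{1}{250} + \left(-252\right) 36 \left(- \frac{1}{80}\right) = \frac{146793}{125} - - \frac{567}{5} = \frac{146793}{125} + \frac{567}{5} = \frac{160968}{125}$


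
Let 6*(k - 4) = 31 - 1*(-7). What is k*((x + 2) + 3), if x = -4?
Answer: 31/3 ≈ 10.333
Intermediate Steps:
k = 31/3 (k = 4 + (31 - 1*(-7))/6 = 4 + (31 + 7)/6 = 4 + (⅙)*38 = 4 + 19/3 = 31/3 ≈ 10.333)
k*((x + 2) + 3) = 31*((-4 + 2) + 3)/3 = 31*(-2 + 3)/3 = (31/3)*1 = 31/3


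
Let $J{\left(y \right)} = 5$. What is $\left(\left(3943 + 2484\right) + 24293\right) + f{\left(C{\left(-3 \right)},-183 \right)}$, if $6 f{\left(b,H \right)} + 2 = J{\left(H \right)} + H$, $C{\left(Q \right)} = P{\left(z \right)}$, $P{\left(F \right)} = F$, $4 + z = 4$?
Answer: $30690$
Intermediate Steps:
$z = 0$ ($z = -4 + 4 = 0$)
$C{\left(Q \right)} = 0$
$f{\left(b,H \right)} = \frac{1}{2} + \frac{H}{6}$ ($f{\left(b,H \right)} = - \frac{1}{3} + \frac{5 + H}{6} = - \frac{1}{3} + \left(\frac{5}{6} + \frac{H}{6}\right) = \frac{1}{2} + \frac{H}{6}$)
$\left(\left(3943 + 2484\right) + 24293\right) + f{\left(C{\left(-3 \right)},-183 \right)} = \left(\left(3943 + 2484\right) + 24293\right) + \left(\frac{1}{2} + \frac{1}{6} \left(-183\right)\right) = \left(6427 + 24293\right) + \left(\frac{1}{2} - \frac{61}{2}\right) = 30720 - 30 = 30690$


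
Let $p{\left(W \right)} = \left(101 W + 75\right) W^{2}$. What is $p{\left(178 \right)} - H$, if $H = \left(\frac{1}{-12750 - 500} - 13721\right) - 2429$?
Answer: $\frac{7579098076501}{13250} \approx 5.7201 \cdot 10^{8}$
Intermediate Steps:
$p{\left(W \right)} = W^{2} \left(75 + 101 W\right)$ ($p{\left(W \right)} = \left(75 + 101 W\right) W^{2} = W^{2} \left(75 + 101 W\right)$)
$H = - \frac{213987501}{13250}$ ($H = \left(\frac{1}{-13250} - 13721\right) - 2429 = \left(- \frac{1}{13250} - 13721\right) - 2429 = - \frac{181803251}{13250} - 2429 = - \frac{213987501}{13250} \approx -16150.0$)
$p{\left(178 \right)} - H = 178^{2} \left(75 + 101 \cdot 178\right) - - \frac{213987501}{13250} = 31684 \left(75 + 17978\right) + \frac{213987501}{13250} = 31684 \cdot 18053 + \frac{213987501}{13250} = 571991252 + \frac{213987501}{13250} = \frac{7579098076501}{13250}$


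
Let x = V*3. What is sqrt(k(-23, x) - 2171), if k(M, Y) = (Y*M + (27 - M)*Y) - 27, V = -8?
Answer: I*sqrt(2846) ≈ 53.348*I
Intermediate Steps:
x = -24 (x = -8*3 = -24)
k(M, Y) = -27 + M*Y + Y*(27 - M) (k(M, Y) = (M*Y + Y*(27 - M)) - 27 = -27 + M*Y + Y*(27 - M))
sqrt(k(-23, x) - 2171) = sqrt((-27 + 27*(-24)) - 2171) = sqrt((-27 - 648) - 2171) = sqrt(-675 - 2171) = sqrt(-2846) = I*sqrt(2846)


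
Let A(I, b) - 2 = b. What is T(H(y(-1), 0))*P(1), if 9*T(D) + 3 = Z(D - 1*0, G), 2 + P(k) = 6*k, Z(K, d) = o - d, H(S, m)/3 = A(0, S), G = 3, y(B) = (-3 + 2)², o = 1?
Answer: -20/9 ≈ -2.2222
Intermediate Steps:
y(B) = 1 (y(B) = (-1)² = 1)
A(I, b) = 2 + b
H(S, m) = 6 + 3*S (H(S, m) = 3*(2 + S) = 6 + 3*S)
Z(K, d) = 1 - d
P(k) = -2 + 6*k
T(D) = -5/9 (T(D) = -⅓ + (1 - 1*3)/9 = -⅓ + (1 - 3)/9 = -⅓ + (⅑)*(-2) = -⅓ - 2/9 = -5/9)
T(H(y(-1), 0))*P(1) = -5*(-2 + 6*1)/9 = -5*(-2 + 6)/9 = -5/9*4 = -20/9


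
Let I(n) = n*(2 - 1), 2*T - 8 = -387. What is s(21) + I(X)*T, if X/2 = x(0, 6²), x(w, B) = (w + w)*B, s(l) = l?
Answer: 21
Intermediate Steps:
T = -379/2 (T = 4 + (½)*(-387) = 4 - 387/2 = -379/2 ≈ -189.50)
x(w, B) = 2*B*w (x(w, B) = (2*w)*B = 2*B*w)
X = 0 (X = 2*(2*6²*0) = 2*(2*36*0) = 2*0 = 0)
I(n) = n (I(n) = n*1 = n)
s(21) + I(X)*T = 21 + 0*(-379/2) = 21 + 0 = 21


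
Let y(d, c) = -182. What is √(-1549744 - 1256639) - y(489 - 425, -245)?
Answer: 182 + I*√2806383 ≈ 182.0 + 1675.2*I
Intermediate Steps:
√(-1549744 - 1256639) - y(489 - 425, -245) = √(-1549744 - 1256639) - 1*(-182) = √(-2806383) + 182 = I*√2806383 + 182 = 182 + I*√2806383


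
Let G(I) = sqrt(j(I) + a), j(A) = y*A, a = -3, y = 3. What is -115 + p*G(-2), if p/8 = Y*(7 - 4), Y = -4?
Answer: -115 - 288*I ≈ -115.0 - 288.0*I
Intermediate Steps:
j(A) = 3*A
p = -96 (p = 8*(-4*(7 - 4)) = 8*(-4*3) = 8*(-12) = -96)
G(I) = sqrt(-3 + 3*I) (G(I) = sqrt(3*I - 3) = sqrt(-3 + 3*I))
-115 + p*G(-2) = -115 - 96*sqrt(-3 + 3*(-2)) = -115 - 96*sqrt(-3 - 6) = -115 - 288*I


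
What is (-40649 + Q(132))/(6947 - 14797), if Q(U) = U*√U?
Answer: 40649/7850 - 132*√33/3925 ≈ 4.9850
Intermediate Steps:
Q(U) = U^(3/2)
(-40649 + Q(132))/(6947 - 14797) = (-40649 + 132^(3/2))/(6947 - 14797) = (-40649 + 264*√33)/(-7850) = (-40649 + 264*√33)*(-1/7850) = 40649/7850 - 132*√33/3925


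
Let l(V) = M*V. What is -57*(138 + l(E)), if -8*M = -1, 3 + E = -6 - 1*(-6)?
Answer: -62757/8 ≈ -7844.6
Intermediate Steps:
E = -3 (E = -3 + (-6 - 1*(-6)) = -3 + (-6 + 6) = -3 + 0 = -3)
M = 1/8 (M = -1/8*(-1) = 1/8 ≈ 0.12500)
l(V) = V/8
-57*(138 + l(E)) = -57*(138 + (1/8)*(-3)) = -57*(138 - 3/8) = -57*1101/8 = -62757/8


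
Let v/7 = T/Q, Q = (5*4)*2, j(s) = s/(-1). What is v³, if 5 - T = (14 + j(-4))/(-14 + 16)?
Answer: -343/1000 ≈ -0.34300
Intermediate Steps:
j(s) = -s (j(s) = s*(-1) = -s)
T = -4 (T = 5 - (14 - 1*(-4))/(-14 + 16) = 5 - (14 + 4)/2 = 5 - 18/2 = 5 - 1*9 = 5 - 9 = -4)
Q = 40 (Q = 20*2 = 40)
v = -7/10 (v = 7*(-4/40) = 7*(-4*1/40) = 7*(-⅒) = -7/10 ≈ -0.70000)
v³ = (-7/10)³ = -343/1000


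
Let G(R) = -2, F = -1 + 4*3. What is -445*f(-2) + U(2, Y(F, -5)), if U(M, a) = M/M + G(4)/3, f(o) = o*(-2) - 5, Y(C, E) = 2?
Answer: 1336/3 ≈ 445.33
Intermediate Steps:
F = 11 (F = -1 + 12 = 11)
f(o) = -5 - 2*o (f(o) = -2*o - 5 = -5 - 2*o)
U(M, a) = ⅓ (U(M, a) = M/M - 2/3 = 1 - 2*⅓ = 1 - ⅔ = ⅓)
-445*f(-2) + U(2, Y(F, -5)) = -445*(-5 - 2*(-2)) + ⅓ = -445*(-5 + 4) + ⅓ = -445*(-1) + ⅓ = 445 + ⅓ = 1336/3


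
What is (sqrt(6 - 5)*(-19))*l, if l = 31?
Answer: -589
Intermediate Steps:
(sqrt(6 - 5)*(-19))*l = (sqrt(6 - 5)*(-19))*31 = (sqrt(1)*(-19))*31 = (1*(-19))*31 = -19*31 = -589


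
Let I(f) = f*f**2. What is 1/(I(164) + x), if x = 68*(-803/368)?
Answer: 92/405793197 ≈ 2.2672e-7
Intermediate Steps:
I(f) = f**3
x = -13651/92 (x = 68*(-803*1/368) = 68*(-803/368) = -13651/92 ≈ -148.38)
1/(I(164) + x) = 1/(164**3 - 13651/92) = 1/(4410944 - 13651/92) = 1/(405793197/92) = 92/405793197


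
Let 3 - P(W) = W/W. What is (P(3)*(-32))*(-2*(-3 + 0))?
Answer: -384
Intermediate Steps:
P(W) = 2 (P(W) = 3 - W/W = 3 - 1*1 = 3 - 1 = 2)
(P(3)*(-32))*(-2*(-3 + 0)) = (2*(-32))*(-2*(-3 + 0)) = -(-128)*(-3) = -64*6 = -384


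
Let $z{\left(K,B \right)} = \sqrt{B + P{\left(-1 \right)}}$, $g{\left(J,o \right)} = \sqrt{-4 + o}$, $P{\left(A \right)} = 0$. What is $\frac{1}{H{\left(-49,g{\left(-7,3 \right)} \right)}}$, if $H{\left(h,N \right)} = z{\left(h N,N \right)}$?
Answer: $- i^{\frac{3}{2}} \approx 0.70711 - 0.70711 i$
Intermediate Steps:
$z{\left(K,B \right)} = \sqrt{B}$ ($z{\left(K,B \right)} = \sqrt{B + 0} = \sqrt{B}$)
$H{\left(h,N \right)} = \sqrt{N}$
$\frac{1}{H{\left(-49,g{\left(-7,3 \right)} \right)}} = \frac{1}{\sqrt{\sqrt{-4 + 3}}} = \frac{1}{\sqrt{\sqrt{-1}}} = \frac{1}{\sqrt{i}} = - i^{\frac{3}{2}}$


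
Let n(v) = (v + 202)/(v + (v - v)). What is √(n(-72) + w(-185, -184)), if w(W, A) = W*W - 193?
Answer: √1225087/6 ≈ 184.47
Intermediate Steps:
w(W, A) = -193 + W² (w(W, A) = W² - 193 = -193 + W²)
n(v) = (202 + v)/v (n(v) = (202 + v)/(v + 0) = (202 + v)/v)
√(n(-72) + w(-185, -184)) = √((202 - 72)/(-72) + (-193 + (-185)²)) = √(-1/72*130 + (-193 + 34225)) = √(-65/36 + 34032) = √(1225087/36) = √1225087/6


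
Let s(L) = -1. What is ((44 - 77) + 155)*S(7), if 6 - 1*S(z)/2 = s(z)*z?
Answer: 3172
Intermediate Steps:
S(z) = 12 + 2*z (S(z) = 12 - (-2)*z = 12 + 2*z)
((44 - 77) + 155)*S(7) = ((44 - 77) + 155)*(12 + 2*7) = (-33 + 155)*(12 + 14) = 122*26 = 3172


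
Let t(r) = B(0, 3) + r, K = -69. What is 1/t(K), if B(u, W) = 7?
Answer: -1/62 ≈ -0.016129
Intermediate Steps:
t(r) = 7 + r
1/t(K) = 1/(7 - 69) = 1/(-62) = -1/62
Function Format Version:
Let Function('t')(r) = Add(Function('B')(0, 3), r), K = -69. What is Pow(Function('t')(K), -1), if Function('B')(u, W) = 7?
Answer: Rational(-1, 62) ≈ -0.016129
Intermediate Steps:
Function('t')(r) = Add(7, r)
Pow(Function('t')(K), -1) = Pow(Add(7, -69), -1) = Pow(-62, -1) = Rational(-1, 62)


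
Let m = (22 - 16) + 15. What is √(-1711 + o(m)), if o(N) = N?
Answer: 13*I*√10 ≈ 41.11*I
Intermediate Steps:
m = 21 (m = 6 + 15 = 21)
√(-1711 + o(m)) = √(-1711 + 21) = √(-1690) = 13*I*√10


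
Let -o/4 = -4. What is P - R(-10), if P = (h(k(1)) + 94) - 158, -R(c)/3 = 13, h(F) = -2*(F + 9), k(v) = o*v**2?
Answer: -75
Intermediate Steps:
o = 16 (o = -4*(-4) = 16)
k(v) = 16*v**2
h(F) = -18 - 2*F (h(F) = -2*(9 + F) = -18 - 2*F)
R(c) = -39 (R(c) = -3*13 = -39)
P = -114 (P = ((-18 - 32*1**2) + 94) - 158 = ((-18 - 32) + 94) - 158 = (-50 + 94) - 158 = 44 - 158 = -114)
P - R(-10) = -114 - 1*(-39) = -114 + 39 = -75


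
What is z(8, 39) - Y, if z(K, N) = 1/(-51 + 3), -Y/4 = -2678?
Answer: -514177/48 ≈ -10712.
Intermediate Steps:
Y = 10712 (Y = -4*(-2678) = 10712)
z(K, N) = -1/48 (z(K, N) = 1/(-48) = -1/48)
z(8, 39) - Y = -1/48 - 1*10712 = -1/48 - 10712 = -514177/48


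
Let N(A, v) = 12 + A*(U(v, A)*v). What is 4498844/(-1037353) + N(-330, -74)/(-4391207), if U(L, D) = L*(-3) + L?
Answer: -758210562304/146942959841 ≈ -5.1599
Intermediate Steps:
U(L, D) = -2*L (U(L, D) = -3*L + L = -2*L)
N(A, v) = 12 - 2*A*v² (N(A, v) = 12 + A*((-2*v)*v) = 12 + A*(-2*v²) = 12 - 2*A*v²)
4498844/(-1037353) + N(-330, -74)/(-4391207) = 4498844/(-1037353) + (12 - 2*(-330)*(-74)²)/(-4391207) = 4498844*(-1/1037353) + (12 - 2*(-330)*5476)*(-1/4391207) = -145124/33463 + (12 + 3614160)*(-1/4391207) = -145124/33463 + 3614172*(-1/4391207) = -145124/33463 - 3614172/4391207 = -758210562304/146942959841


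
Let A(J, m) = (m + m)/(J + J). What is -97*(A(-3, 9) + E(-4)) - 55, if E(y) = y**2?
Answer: -1316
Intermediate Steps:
A(J, m) = m/J (A(J, m) = (2*m)/((2*J)) = (2*m)*(1/(2*J)) = m/J)
-97*(A(-3, 9) + E(-4)) - 55 = -97*(9/(-3) + (-4)**2) - 55 = -97*(9*(-1/3) + 16) - 55 = -97*(-3 + 16) - 55 = -97*13 - 55 = -1261 - 55 = -1316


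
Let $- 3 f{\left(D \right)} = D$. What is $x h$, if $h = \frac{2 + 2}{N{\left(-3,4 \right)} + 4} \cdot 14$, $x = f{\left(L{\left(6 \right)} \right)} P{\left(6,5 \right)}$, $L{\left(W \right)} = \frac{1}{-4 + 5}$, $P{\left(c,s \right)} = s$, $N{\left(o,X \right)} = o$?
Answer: $- \frac{280}{3} \approx -93.333$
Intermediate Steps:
$L{\left(W \right)} = 1$ ($L{\left(W \right)} = 1^{-1} = 1$)
$f{\left(D \right)} = - \frac{D}{3}$
$x = - \frac{5}{3}$ ($x = \left(- \frac{1}{3}\right) 1 \cdot 5 = \left(- \frac{1}{3}\right) 5 = - \frac{5}{3} \approx -1.6667$)
$h = 56$ ($h = \frac{2 + 2}{-3 + 4} \cdot 14 = \frac{4}{1} \cdot 14 = 4 \cdot 1 \cdot 14 = 4 \cdot 14 = 56$)
$x h = \left(- \frac{5}{3}\right) 56 = - \frac{280}{3}$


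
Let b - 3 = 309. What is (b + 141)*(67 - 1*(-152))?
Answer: 99207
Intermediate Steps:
b = 312 (b = 3 + 309 = 312)
(b + 141)*(67 - 1*(-152)) = (312 + 141)*(67 - 1*(-152)) = 453*(67 + 152) = 453*219 = 99207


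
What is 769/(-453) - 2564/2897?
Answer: -3389285/1312341 ≈ -2.5826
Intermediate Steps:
769/(-453) - 2564/2897 = 769*(-1/453) - 2564*1/2897 = -769/453 - 2564/2897 = -3389285/1312341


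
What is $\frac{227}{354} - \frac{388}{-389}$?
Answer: $\frac{225655}{137706} \approx 1.6387$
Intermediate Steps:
$\frac{227}{354} - \frac{388}{-389} = 227 \cdot \frac{1}{354} - - \frac{388}{389} = \frac{227}{354} + \frac{388}{389} = \frac{225655}{137706}$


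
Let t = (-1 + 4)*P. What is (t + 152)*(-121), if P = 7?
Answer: -20933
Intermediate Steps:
t = 21 (t = (-1 + 4)*7 = 3*7 = 21)
(t + 152)*(-121) = (21 + 152)*(-121) = 173*(-121) = -20933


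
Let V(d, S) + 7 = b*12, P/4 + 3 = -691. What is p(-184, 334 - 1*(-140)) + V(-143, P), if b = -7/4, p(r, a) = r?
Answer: -212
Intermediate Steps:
b = -7/4 (b = -7*¼ = -7/4 ≈ -1.7500)
P = -2776 (P = -12 + 4*(-691) = -12 - 2764 = -2776)
V(d, S) = -28 (V(d, S) = -7 - 7/4*12 = -7 - 21 = -28)
p(-184, 334 - 1*(-140)) + V(-143, P) = -184 - 28 = -212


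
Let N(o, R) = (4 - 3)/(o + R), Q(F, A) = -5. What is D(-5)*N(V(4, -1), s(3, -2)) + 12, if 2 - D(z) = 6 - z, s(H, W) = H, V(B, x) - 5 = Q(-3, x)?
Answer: 9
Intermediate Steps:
V(B, x) = 0 (V(B, x) = 5 - 5 = 0)
D(z) = -4 + z (D(z) = 2 - (6 - z) = 2 + (-6 + z) = -4 + z)
N(o, R) = 1/(R + o)
D(-5)*N(V(4, -1), s(3, -2)) + 12 = (-4 - 5)/(3 + 0) + 12 = -9/3 + 12 = -9*⅓ + 12 = -3 + 12 = 9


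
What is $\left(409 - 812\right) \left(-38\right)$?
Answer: $15314$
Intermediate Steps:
$\left(409 - 812\right) \left(-38\right) = \left(-403\right) \left(-38\right) = 15314$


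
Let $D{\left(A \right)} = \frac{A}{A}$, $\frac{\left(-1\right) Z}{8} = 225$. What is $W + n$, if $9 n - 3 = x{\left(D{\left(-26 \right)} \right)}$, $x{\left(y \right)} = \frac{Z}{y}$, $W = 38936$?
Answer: $\frac{116209}{3} \approx 38736.0$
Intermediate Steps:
$Z = -1800$ ($Z = \left(-8\right) 225 = -1800$)
$D{\left(A \right)} = 1$
$x{\left(y \right)} = - \frac{1800}{y}$
$n = - \frac{599}{3}$ ($n = \frac{1}{3} + \frac{\left(-1800\right) 1^{-1}}{9} = \frac{1}{3} + \frac{\left(-1800\right) 1}{9} = \frac{1}{3} + \frac{1}{9} \left(-1800\right) = \frac{1}{3} - 200 = - \frac{599}{3} \approx -199.67$)
$W + n = 38936 - \frac{599}{3} = \frac{116209}{3}$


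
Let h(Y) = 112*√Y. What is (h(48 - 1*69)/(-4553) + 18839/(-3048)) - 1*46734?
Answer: -142464071/3048 - 112*I*√21/4553 ≈ -46740.0 - 0.11273*I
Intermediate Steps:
(h(48 - 1*69)/(-4553) + 18839/(-3048)) - 1*46734 = ((112*√(48 - 1*69))/(-4553) + 18839/(-3048)) - 1*46734 = ((112*√(48 - 69))*(-1/4553) + 18839*(-1/3048)) - 46734 = ((112*√(-21))*(-1/4553) - 18839/3048) - 46734 = ((112*(I*√21))*(-1/4553) - 18839/3048) - 46734 = ((112*I*√21)*(-1/4553) - 18839/3048) - 46734 = (-112*I*√21/4553 - 18839/3048) - 46734 = (-18839/3048 - 112*I*√21/4553) - 46734 = -142464071/3048 - 112*I*√21/4553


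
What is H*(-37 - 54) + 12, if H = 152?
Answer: -13820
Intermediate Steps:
H*(-37 - 54) + 12 = 152*(-37 - 54) + 12 = 152*(-91) + 12 = -13832 + 12 = -13820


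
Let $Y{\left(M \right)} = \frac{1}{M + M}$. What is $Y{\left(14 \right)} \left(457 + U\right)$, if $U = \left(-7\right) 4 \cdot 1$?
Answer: $\frac{429}{28} \approx 15.321$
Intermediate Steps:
$Y{\left(M \right)} = \frac{1}{2 M}$
$U = -28$ ($U = \left(-28\right) 1 = -28$)
$Y{\left(14 \right)} \left(457 + U\right) = \frac{1}{2 \cdot 14} \left(457 - 28\right) = \frac{1}{2} \cdot \frac{1}{14} \cdot 429 = \frac{1}{28} \cdot 429 = \frac{429}{28}$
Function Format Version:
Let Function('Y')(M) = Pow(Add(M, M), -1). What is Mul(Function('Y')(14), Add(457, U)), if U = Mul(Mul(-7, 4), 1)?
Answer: Rational(429, 28) ≈ 15.321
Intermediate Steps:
Function('Y')(M) = Mul(Rational(1, 2), Pow(M, -1)) (Function('Y')(M) = Pow(Mul(2, M), -1) = Mul(Rational(1, 2), Pow(M, -1)))
U = -28 (U = Mul(-28, 1) = -28)
Mul(Function('Y')(14), Add(457, U)) = Mul(Mul(Rational(1, 2), Pow(14, -1)), Add(457, -28)) = Mul(Mul(Rational(1, 2), Rational(1, 14)), 429) = Mul(Rational(1, 28), 429) = Rational(429, 28)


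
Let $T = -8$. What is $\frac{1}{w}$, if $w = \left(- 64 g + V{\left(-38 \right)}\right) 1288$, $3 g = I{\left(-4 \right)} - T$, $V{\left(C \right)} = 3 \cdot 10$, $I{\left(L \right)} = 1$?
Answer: $- \frac{1}{208656} \approx -4.7926 \cdot 10^{-6}$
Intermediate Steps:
$V{\left(C \right)} = 30$
$g = 3$ ($g = \frac{1 - -8}{3} = \frac{1 + 8}{3} = \frac{1}{3} \cdot 9 = 3$)
$w = -208656$ ($w = \left(\left(-64\right) 3 + 30\right) 1288 = \left(-192 + 30\right) 1288 = \left(-162\right) 1288 = -208656$)
$\frac{1}{w} = \frac{1}{-208656} = - \frac{1}{208656}$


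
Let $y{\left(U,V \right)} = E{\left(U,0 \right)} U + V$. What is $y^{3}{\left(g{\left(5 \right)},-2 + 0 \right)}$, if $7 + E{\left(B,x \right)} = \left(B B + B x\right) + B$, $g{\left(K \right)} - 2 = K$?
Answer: $39651821$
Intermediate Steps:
$g{\left(K \right)} = 2 + K$
$E{\left(B,x \right)} = -7 + B + B^{2} + B x$ ($E{\left(B,x \right)} = -7 + \left(\left(B B + B x\right) + B\right) = -7 + \left(\left(B^{2} + B x\right) + B\right) = -7 + \left(B + B^{2} + B x\right) = -7 + B + B^{2} + B x$)
$y{\left(U,V \right)} = V + U \left(-7 + U + U^{2}\right)$ ($y{\left(U,V \right)} = \left(-7 + U + U^{2} + U 0\right) U + V = \left(-7 + U + U^{2} + 0\right) U + V = \left(-7 + U + U^{2}\right) U + V = U \left(-7 + U + U^{2}\right) + V = V + U \left(-7 + U + U^{2}\right)$)
$y^{3}{\left(g{\left(5 \right)},-2 + 0 \right)} = \left(\left(-2 + 0\right) + \left(2 + 5\right) \left(-7 + \left(2 + 5\right) + \left(2 + 5\right)^{2}\right)\right)^{3} = \left(-2 + 7 \left(-7 + 7 + 7^{2}\right)\right)^{3} = \left(-2 + 7 \left(-7 + 7 + 49\right)\right)^{3} = \left(-2 + 7 \cdot 49\right)^{3} = \left(-2 + 343\right)^{3} = 341^{3} = 39651821$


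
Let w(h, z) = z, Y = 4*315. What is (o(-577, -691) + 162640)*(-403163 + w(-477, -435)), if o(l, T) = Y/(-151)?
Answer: -9911309453240/151 ≈ -6.5638e+10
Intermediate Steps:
Y = 1260
o(l, T) = -1260/151 (o(l, T) = 1260/(-151) = 1260*(-1/151) = -1260/151)
(o(-577, -691) + 162640)*(-403163 + w(-477, -435)) = (-1260/151 + 162640)*(-403163 - 435) = (24557380/151)*(-403598) = -9911309453240/151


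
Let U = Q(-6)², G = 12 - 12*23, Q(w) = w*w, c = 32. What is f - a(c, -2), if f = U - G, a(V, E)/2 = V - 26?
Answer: 1548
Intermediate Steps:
Q(w) = w²
G = -264 (G = 12 - 276 = -264)
a(V, E) = -52 + 2*V (a(V, E) = 2*(V - 26) = 2*(-26 + V) = -52 + 2*V)
U = 1296 (U = ((-6)²)² = 36² = 1296)
f = 1560 (f = 1296 - 1*(-264) = 1296 + 264 = 1560)
f - a(c, -2) = 1560 - (-52 + 2*32) = 1560 - (-52 + 64) = 1560 - 1*12 = 1560 - 12 = 1548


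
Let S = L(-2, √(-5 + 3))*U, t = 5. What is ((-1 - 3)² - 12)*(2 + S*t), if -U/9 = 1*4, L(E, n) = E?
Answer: 1448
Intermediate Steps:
U = -36 (U = -9*4 = -36)
S = 72 (S = -2*(-36) = 72)
((-1 - 3)² - 12)*(2 + S*t) = ((-1 - 3)² - 12)*(2 + 72*5) = ((-4)² - 12)*(2 + 360) = (16 - 12)*362 = 4*362 = 1448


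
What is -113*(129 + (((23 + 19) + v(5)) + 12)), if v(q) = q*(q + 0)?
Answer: -23504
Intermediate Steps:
v(q) = q² (v(q) = q*q = q²)
-113*(129 + (((23 + 19) + v(5)) + 12)) = -113*(129 + (((23 + 19) + 5²) + 12)) = -113*(129 + ((42 + 25) + 12)) = -113*(129 + (67 + 12)) = -113*(129 + 79) = -113*208 = -23504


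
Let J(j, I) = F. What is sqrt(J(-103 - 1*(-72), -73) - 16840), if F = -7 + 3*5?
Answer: 8*I*sqrt(263) ≈ 129.74*I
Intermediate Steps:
F = 8 (F = -7 + 15 = 8)
J(j, I) = 8
sqrt(J(-103 - 1*(-72), -73) - 16840) = sqrt(8 - 16840) = sqrt(-16832) = 8*I*sqrt(263)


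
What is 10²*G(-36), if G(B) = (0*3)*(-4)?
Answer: 0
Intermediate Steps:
G(B) = 0 (G(B) = 0*(-4) = 0)
10²*G(-36) = 10²*0 = 100*0 = 0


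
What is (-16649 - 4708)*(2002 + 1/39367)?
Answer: -1683203581395/39367 ≈ -4.2757e+7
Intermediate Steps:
(-16649 - 4708)*(2002 + 1/39367) = -21357*(2002 + 1/39367) = -21357*78812735/39367 = -1683203581395/39367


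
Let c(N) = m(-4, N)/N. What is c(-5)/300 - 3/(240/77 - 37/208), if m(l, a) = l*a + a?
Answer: -4851871/4707100 ≈ -1.0308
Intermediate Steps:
m(l, a) = a + a*l (m(l, a) = a*l + a = a + a*l)
c(N) = -3 (c(N) = (N*(1 - 4))/N = (N*(-3))/N = (-3*N)/N = -3)
c(-5)/300 - 3/(240/77 - 37/208) = -3/300 - 3/(240/77 - 37/208) = -3*1/300 - 3/(240*(1/77) - 37*1/208) = -1/100 - 3/(240/77 - 37/208) = -1/100 - 3/47071/16016 = -1/100 - 3*16016/47071 = -1/100 - 48048/47071 = -4851871/4707100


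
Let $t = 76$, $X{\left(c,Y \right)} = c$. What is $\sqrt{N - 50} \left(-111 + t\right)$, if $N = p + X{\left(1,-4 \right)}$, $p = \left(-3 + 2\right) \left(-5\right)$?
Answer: $- 70 i \sqrt{11} \approx - 232.16 i$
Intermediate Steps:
$p = 5$ ($p = \left(-1\right) \left(-5\right) = 5$)
$N = 6$ ($N = 5 + 1 = 6$)
$\sqrt{N - 50} \left(-111 + t\right) = \sqrt{6 - 50} \left(-111 + 76\right) = \sqrt{-44} \left(-35\right) = 2 i \sqrt{11} \left(-35\right) = - 70 i \sqrt{11}$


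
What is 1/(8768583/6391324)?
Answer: 6391324/8768583 ≈ 0.72889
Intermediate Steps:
1/(8768583/6391324) = 6391324/8768583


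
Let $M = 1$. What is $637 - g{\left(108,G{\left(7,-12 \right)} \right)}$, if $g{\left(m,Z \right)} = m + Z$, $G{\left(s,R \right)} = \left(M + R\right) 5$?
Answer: $584$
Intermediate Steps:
$G{\left(s,R \right)} = 5 + 5 R$ ($G{\left(s,R \right)} = \left(1 + R\right) 5 = 5 + 5 R$)
$g{\left(m,Z \right)} = Z + m$
$637 - g{\left(108,G{\left(7,-12 \right)} \right)} = 637 - \left(\left(5 + 5 \left(-12\right)\right) + 108\right) = 637 - \left(\left(5 - 60\right) + 108\right) = 637 - \left(-55 + 108\right) = 637 - 53 = 584$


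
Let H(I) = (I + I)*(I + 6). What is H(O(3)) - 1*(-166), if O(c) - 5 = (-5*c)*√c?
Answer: 1626 - 480*√3 ≈ 794.62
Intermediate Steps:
O(c) = 5 - 5*c^(3/2) (O(c) = 5 + (-5*c)*√c = 5 - 5*c^(3/2))
H(I) = 2*I*(6 + I) (H(I) = (2*I)*(6 + I) = 2*I*(6 + I))
H(O(3)) - 1*(-166) = 2*(5 - 15*√3)*(6 + (5 - 15*√3)) - 1*(-166) = 2*(5 - 15*√3)*(6 + (5 - 15*√3)) + 166 = 2*(5 - 15*√3)*(11 - 15*√3) + 166 = 166 + 2*(5 - 15*√3)*(11 - 15*√3)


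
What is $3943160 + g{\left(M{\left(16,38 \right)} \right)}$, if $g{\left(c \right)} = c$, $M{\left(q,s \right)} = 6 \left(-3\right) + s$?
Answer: $3943180$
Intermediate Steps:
$M{\left(q,s \right)} = -18 + s$
$3943160 + g{\left(M{\left(16,38 \right)} \right)} = 3943160 + \left(-18 + 38\right) = 3943160 + 20 = 3943180$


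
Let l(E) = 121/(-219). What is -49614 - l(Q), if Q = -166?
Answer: -10865345/219 ≈ -49613.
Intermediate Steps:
l(E) = -121/219 (l(E) = 121*(-1/219) = -121/219)
-49614 - l(Q) = -49614 - 1*(-121/219) = -49614 + 121/219 = -10865345/219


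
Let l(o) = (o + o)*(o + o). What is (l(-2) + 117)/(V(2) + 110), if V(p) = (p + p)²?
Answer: 19/18 ≈ 1.0556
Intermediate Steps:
l(o) = 4*o² (l(o) = (2*o)*(2*o) = 4*o²)
V(p) = 4*p² (V(p) = (2*p)² = 4*p²)
(l(-2) + 117)/(V(2) + 110) = (4*(-2)² + 117)/(4*2² + 110) = (4*4 + 117)/(4*4 + 110) = (16 + 117)/(16 + 110) = 133/126 = (1/126)*133 = 19/18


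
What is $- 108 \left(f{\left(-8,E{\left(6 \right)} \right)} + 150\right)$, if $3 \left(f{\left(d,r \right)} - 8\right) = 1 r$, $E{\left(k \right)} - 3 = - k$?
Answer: $-16956$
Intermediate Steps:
$E{\left(k \right)} = 3 - k$
$f{\left(d,r \right)} = 8 + \frac{r}{3}$ ($f{\left(d,r \right)} = 8 + \frac{1 r}{3} = 8 + \frac{r}{3}$)
$- 108 \left(f{\left(-8,E{\left(6 \right)} \right)} + 150\right) = - 108 \left(\left(8 + \frac{3 - 6}{3}\right) + 150\right) = - 108 \left(\left(8 + \frac{1}{3} \left(-3\right)\right) + 150\right) = - 108 \left(\left(8 - 1\right) + 150\right) = - 108 \left(7 + 150\right) = \left(-108\right) 157 = -16956$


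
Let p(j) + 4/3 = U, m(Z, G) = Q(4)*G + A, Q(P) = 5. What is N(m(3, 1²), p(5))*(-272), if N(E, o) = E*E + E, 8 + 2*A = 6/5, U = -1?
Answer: -28288/25 ≈ -1131.5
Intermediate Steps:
A = -17/5 (A = -4 + (6/5)/2 = -4 + (6*(⅕))/2 = -4 + (½)*(6/5) = -4 + ⅗ = -17/5 ≈ -3.4000)
m(Z, G) = -17/5 + 5*G (m(Z, G) = 5*G - 17/5 = -17/5 + 5*G)
p(j) = -7/3 (p(j) = -4/3 - 1 = -7/3)
N(E, o) = E + E² (N(E, o) = E² + E = E + E²)
N(m(3, 1²), p(5))*(-272) = ((-17/5 + 5*1²)*(1 + (-17/5 + 5*1²)))*(-272) = ((-17/5 + 5*1)*(1 + (-17/5 + 5*1)))*(-272) = ((-17/5 + 5)*(1 + (-17/5 + 5)))*(-272) = (8*(1 + 8/5)/5)*(-272) = ((8/5)*(13/5))*(-272) = (104/25)*(-272) = -28288/25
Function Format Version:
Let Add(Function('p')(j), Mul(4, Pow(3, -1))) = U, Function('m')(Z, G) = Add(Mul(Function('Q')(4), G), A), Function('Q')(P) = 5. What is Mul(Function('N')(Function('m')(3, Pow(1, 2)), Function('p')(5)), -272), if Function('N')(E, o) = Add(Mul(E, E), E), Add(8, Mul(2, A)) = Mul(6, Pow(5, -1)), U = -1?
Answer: Rational(-28288, 25) ≈ -1131.5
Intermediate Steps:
A = Rational(-17, 5) (A = Add(-4, Mul(Rational(1, 2), Mul(6, Pow(5, -1)))) = Add(-4, Mul(Rational(1, 2), Mul(6, Rational(1, 5)))) = Add(-4, Mul(Rational(1, 2), Rational(6, 5))) = Add(-4, Rational(3, 5)) = Rational(-17, 5) ≈ -3.4000)
Function('m')(Z, G) = Add(Rational(-17, 5), Mul(5, G)) (Function('m')(Z, G) = Add(Mul(5, G), Rational(-17, 5)) = Add(Rational(-17, 5), Mul(5, G)))
Function('p')(j) = Rational(-7, 3) (Function('p')(j) = Add(Rational(-4, 3), -1) = Rational(-7, 3))
Function('N')(E, o) = Add(E, Pow(E, 2)) (Function('N')(E, o) = Add(Pow(E, 2), E) = Add(E, Pow(E, 2)))
Mul(Function('N')(Function('m')(3, Pow(1, 2)), Function('p')(5)), -272) = Mul(Mul(Add(Rational(-17, 5), Mul(5, Pow(1, 2))), Add(1, Add(Rational(-17, 5), Mul(5, Pow(1, 2))))), -272) = Mul(Mul(Add(Rational(-17, 5), Mul(5, 1)), Add(1, Add(Rational(-17, 5), Mul(5, 1)))), -272) = Mul(Mul(Add(Rational(-17, 5), 5), Add(1, Add(Rational(-17, 5), 5))), -272) = Mul(Mul(Rational(8, 5), Add(1, Rational(8, 5))), -272) = Mul(Mul(Rational(8, 5), Rational(13, 5)), -272) = Mul(Rational(104, 25), -272) = Rational(-28288, 25)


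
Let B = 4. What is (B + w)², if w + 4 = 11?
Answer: 121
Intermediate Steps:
w = 7 (w = -4 + 11 = 7)
(B + w)² = (4 + 7)² = 11² = 121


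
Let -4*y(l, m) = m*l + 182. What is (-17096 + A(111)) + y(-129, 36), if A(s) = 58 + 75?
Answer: -31695/2 ≈ -15848.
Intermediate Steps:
y(l, m) = -91/2 - l*m/4 (y(l, m) = -(m*l + 182)/4 = -(l*m + 182)/4 = -(182 + l*m)/4 = -91/2 - l*m/4)
A(s) = 133
(-17096 + A(111)) + y(-129, 36) = (-17096 + 133) + (-91/2 - 1/4*(-129)*36) = -16963 + (-91/2 + 1161) = -16963 + 2231/2 = -31695/2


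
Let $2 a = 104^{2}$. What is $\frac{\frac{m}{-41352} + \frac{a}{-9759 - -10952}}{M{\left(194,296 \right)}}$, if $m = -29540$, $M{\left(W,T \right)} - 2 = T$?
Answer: $\frac{64718209}{3675303732} \approx 0.017609$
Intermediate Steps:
$M{\left(W,T \right)} = 2 + T$
$a = 5408$ ($a = \frac{104^{2}}{2} = \frac{1}{2} \cdot 10816 = 5408$)
$\frac{\frac{m}{-41352} + \frac{a}{-9759 - -10952}}{M{\left(194,296 \right)}} = \frac{- \frac{29540}{-41352} + \frac{5408}{-9759 - -10952}}{2 + 296} = \frac{\left(-29540\right) \left(- \frac{1}{41352}\right) + \frac{5408}{-9759 + 10952}}{298} = \left(\frac{7385}{10338} + \frac{5408}{1193}\right) \frac{1}{298} = \frac{64718209}{12333234} \cdot \frac{1}{298} = \frac{64718209}{3675303732}$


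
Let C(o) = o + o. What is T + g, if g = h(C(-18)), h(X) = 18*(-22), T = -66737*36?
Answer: -2402928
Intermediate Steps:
T = -2402532
C(o) = 2*o
h(X) = -396
g = -396
T + g = -2402532 - 396 = -2402928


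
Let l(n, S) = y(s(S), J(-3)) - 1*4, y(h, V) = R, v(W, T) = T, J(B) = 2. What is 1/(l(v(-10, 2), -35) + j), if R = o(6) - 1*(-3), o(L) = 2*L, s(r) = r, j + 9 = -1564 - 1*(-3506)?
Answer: 1/1944 ≈ 0.00051440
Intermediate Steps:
j = 1933 (j = -9 + (-1564 - 1*(-3506)) = -9 + (-1564 + 3506) = -9 + 1942 = 1933)
R = 15 (R = 2*6 - 1*(-3) = 12 + 3 = 15)
y(h, V) = 15
l(n, S) = 11 (l(n, S) = 15 - 1*4 = 15 - 4 = 11)
1/(l(v(-10, 2), -35) + j) = 1/(11 + 1933) = 1/1944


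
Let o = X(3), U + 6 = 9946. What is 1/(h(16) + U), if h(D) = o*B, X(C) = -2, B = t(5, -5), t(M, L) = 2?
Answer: 1/9936 ≈ 0.00010064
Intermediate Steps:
B = 2
U = 9940 (U = -6 + 9946 = 9940)
o = -2
h(D) = -4 (h(D) = -2*2 = -4)
1/(h(16) + U) = 1/(-4 + 9940) = 1/9936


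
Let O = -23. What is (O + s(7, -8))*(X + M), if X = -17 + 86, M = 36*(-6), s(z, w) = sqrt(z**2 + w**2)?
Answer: 3381 - 147*sqrt(113) ≈ 1818.4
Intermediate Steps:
s(z, w) = sqrt(w**2 + z**2)
M = -216
X = 69
(O + s(7, -8))*(X + M) = (-23 + sqrt((-8)**2 + 7**2))*(69 - 216) = (-23 + sqrt(64 + 49))*(-147) = (-23 + sqrt(113))*(-147) = 3381 - 147*sqrt(113)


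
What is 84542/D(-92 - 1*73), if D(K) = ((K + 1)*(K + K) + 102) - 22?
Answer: 42271/27100 ≈ 1.5598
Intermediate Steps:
D(K) = 80 + 2*K*(1 + K) (D(K) = ((1 + K)*(2*K) + 102) - 22 = (2*K*(1 + K) + 102) - 22 = (102 + 2*K*(1 + K)) - 22 = 80 + 2*K*(1 + K))
84542/D(-92 - 1*73) = 84542/(80 + 2*(-92 - 1*73) + 2*(-92 - 1*73)**2) = 84542/(80 + 2*(-92 - 73) + 2*(-92 - 73)**2) = 84542/(80 + 2*(-165) + 2*(-165)**2) = 84542/(80 - 330 + 2*27225) = 84542/(80 - 330 + 54450) = 84542/54200 = 84542*(1/54200) = 42271/27100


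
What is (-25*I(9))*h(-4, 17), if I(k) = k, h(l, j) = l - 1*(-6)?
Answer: -450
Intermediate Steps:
h(l, j) = 6 + l (h(l, j) = l + 6 = 6 + l)
(-25*I(9))*h(-4, 17) = (-25*9)*(6 - 4) = -225*2 = -450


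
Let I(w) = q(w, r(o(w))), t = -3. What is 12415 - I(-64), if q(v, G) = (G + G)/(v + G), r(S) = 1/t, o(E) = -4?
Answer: 2396093/193 ≈ 12415.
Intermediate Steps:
r(S) = -1/3 (r(S) = 1/(-3) = -1/3)
q(v, G) = 2*G/(G + v) (q(v, G) = (2*G)/(G + v) = 2*G/(G + v))
I(w) = -2/(3*(-1/3 + w)) (I(w) = 2*(-1/3)/(-1/3 + w) = -2/(3*(-1/3 + w)))
12415 - I(-64) = 12415 - (-2)/(-1 + 3*(-64)) = 12415 - (-2)/(-1 - 192) = 12415 - (-2)/(-193) = 12415 - (-2)*(-1)/193 = 12415 - 1*2/193 = 12415 - 2/193 = 2396093/193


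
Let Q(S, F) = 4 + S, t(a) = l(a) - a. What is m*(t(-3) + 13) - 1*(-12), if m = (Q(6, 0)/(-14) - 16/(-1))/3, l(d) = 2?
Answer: 726/7 ≈ 103.71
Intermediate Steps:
t(a) = 2 - a
m = 107/21 (m = ((4 + 6)/(-14) - 16/(-1))/3 = (10*(-1/14) - 16*(-1))*(1/3) = (-5/7 + 16)*(1/3) = (107/7)*(1/3) = 107/21 ≈ 5.0952)
m*(t(-3) + 13) - 1*(-12) = 107*((2 - 1*(-3)) + 13)/21 - 1*(-12) = 107*((2 + 3) + 13)/21 + 12 = 107*(5 + 13)/21 + 12 = (107/21)*18 + 12 = 642/7 + 12 = 726/7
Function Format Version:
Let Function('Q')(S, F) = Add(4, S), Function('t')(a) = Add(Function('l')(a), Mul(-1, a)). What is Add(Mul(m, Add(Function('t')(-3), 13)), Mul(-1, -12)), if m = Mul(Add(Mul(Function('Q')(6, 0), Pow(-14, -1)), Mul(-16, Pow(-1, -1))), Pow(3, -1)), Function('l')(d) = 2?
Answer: Rational(726, 7) ≈ 103.71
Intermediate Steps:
Function('t')(a) = Add(2, Mul(-1, a))
m = Rational(107, 21) (m = Mul(Add(Mul(Add(4, 6), Pow(-14, -1)), Mul(-16, Pow(-1, -1))), Pow(3, -1)) = Mul(Add(Mul(10, Rational(-1, 14)), Mul(-16, -1)), Rational(1, 3)) = Mul(Add(Rational(-5, 7), 16), Rational(1, 3)) = Mul(Rational(107, 7), Rational(1, 3)) = Rational(107, 21) ≈ 5.0952)
Add(Mul(m, Add(Function('t')(-3), 13)), Mul(-1, -12)) = Add(Mul(Rational(107, 21), Add(Add(2, Mul(-1, -3)), 13)), Mul(-1, -12)) = Add(Mul(Rational(107, 21), Add(Add(2, 3), 13)), 12) = Add(Mul(Rational(107, 21), Add(5, 13)), 12) = Add(Mul(Rational(107, 21), 18), 12) = Add(Rational(642, 7), 12) = Rational(726, 7)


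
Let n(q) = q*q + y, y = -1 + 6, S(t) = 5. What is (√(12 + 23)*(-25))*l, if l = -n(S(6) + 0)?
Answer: 750*√35 ≈ 4437.1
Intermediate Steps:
y = 5
n(q) = 5 + q² (n(q) = q*q + 5 = q² + 5 = 5 + q²)
l = -30 (l = -(5 + (5 + 0)²) = -(5 + 5²) = -(5 + 25) = -1*30 = -30)
(√(12 + 23)*(-25))*l = (√(12 + 23)*(-25))*(-30) = (√35*(-25))*(-30) = -25*√35*(-30) = 750*√35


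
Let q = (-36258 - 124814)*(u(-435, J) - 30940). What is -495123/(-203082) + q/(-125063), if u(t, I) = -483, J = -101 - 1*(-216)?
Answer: -342603432655881/8466014722 ≈ -40468.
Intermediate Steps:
J = 115 (J = -101 + 216 = 115)
q = 5061365456 (q = (-36258 - 124814)*(-483 - 30940) = -161072*(-31423) = 5061365456)
-495123/(-203082) + q/(-125063) = -495123/(-203082) + 5061365456/(-125063) = -495123*(-1/203082) + 5061365456*(-1/125063) = 165041/67694 - 5061365456/125063 = -342603432655881/8466014722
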